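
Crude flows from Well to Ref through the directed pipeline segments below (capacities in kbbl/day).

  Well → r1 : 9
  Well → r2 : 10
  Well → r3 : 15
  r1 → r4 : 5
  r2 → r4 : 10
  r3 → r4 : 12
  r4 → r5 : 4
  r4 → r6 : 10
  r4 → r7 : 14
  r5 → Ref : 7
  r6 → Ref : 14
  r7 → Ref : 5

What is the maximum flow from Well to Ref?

19

Augment Well→r1→r4→r5→Ref: bottleneck 4, flow now 4.
Augment Well→r1→r4→r6→Ref: bottleneck 1, flow now 5.
Augment Well→r2→r4→r6→Ref: bottleneck 9, flow now 14.
Augment Well→r2→r4→r7→Ref: bottleneck 1, flow now 15.
Augment Well→r3→r4→r7→Ref: bottleneck 4, flow now 19.
No augmenting path remains; maximum flow = 19.
In the residual graph, reachable from Well: {Well, r1, r2, r3, r4, r7}.
Min-cut edges: r4→r5 (4), r4→r6 (10), r7→Ref (5); capacity 4 + 10 + 5 = 19.
This cut is saturated, so no flow can exceed 19.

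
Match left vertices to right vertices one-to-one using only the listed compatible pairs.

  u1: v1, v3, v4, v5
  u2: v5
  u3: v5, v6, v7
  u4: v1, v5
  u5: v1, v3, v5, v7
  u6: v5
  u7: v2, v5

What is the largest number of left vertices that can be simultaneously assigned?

6

Unit-capacity flow: source→left, listed edges, right→sink; max matching = max flow.
Augmenting path u1→v1 (+1); matched 1.
Augmenting path u2→v5 (+1); matched 2.
Augmenting path u3→v6 (+1); matched 3.
Augmenting path u5→v3 (+1); matched 4.
Augmenting path u7→v2 (+1); matched 5.
Augmenting path u4→v1→u1→v4 (+1); matched 6.
No augmenting path remains; maximum matching = 6.
König certificate: {u1, u3, u4, u5, u7, v5} is a vertex cover of size 6 (every listed pair touches it), so no matching can be larger.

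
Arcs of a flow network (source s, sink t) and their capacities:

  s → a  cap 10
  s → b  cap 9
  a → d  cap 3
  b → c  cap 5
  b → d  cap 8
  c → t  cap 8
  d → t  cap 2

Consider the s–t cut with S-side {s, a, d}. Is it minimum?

Given cut capacity: 9 + 2 = 11.
Augment s→a→d→t: bottleneck 2, flow now 2.
Augment s→b→c→t: bottleneck 5, flow now 7.
No augmenting path remains; maximum flow = 7.
In the residual graph, reachable from s: {s, a, b, d}.
Min-cut edges: b→c (5), d→t (2); capacity 5 + 2 = 7.
Cut capacity 11 exceeds the max flow 7, so it is not minimum.

No — its capacity is 11, but the minimum cut has capacity 7.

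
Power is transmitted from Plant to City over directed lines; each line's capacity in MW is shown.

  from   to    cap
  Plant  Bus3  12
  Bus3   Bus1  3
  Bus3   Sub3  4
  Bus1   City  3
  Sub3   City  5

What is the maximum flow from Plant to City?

7

Augment Plant→Bus3→Bus1→City: bottleneck 3, flow now 3.
Augment Plant→Bus3→Sub3→City: bottleneck 4, flow now 7.
No augmenting path remains; maximum flow = 7.
In the residual graph, reachable from Plant: {Plant, Bus3}.
Min-cut edges: Bus3→Bus1 (3), Bus3→Sub3 (4); capacity 3 + 4 = 7.
This cut is saturated, so no flow can exceed 7.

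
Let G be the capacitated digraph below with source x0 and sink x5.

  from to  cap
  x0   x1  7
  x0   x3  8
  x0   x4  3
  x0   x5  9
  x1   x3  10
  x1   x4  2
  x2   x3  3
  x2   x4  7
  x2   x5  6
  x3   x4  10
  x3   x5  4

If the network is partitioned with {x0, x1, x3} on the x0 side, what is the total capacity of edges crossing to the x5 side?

Edges leaving {x0, x1, x3}: x0→x4 (3), x0→x5 (9), x1→x4 (2), x3→x4 (10), x3→x5 (4).
Cut capacity = 3 + 9 + 2 + 10 + 4 = 28.

28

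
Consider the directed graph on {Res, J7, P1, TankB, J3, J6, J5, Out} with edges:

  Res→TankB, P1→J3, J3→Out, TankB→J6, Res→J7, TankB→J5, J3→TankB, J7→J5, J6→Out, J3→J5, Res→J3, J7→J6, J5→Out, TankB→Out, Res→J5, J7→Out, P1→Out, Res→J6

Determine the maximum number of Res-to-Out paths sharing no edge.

5

Assign every edge capacity 1; by Menger, the answer equals the max flow.
Path Res→J7→Out (+1); total 1.
Path Res→TankB→Out (+1); total 2.
Path Res→J3→Out (+1); total 3.
Path Res→J6→Out (+1); total 4.
Path Res→J5→Out (+1); total 5.
No residual Res→Out path; max flow = 5.
Certifying cut of size 5: {Res→J3, Res→J5, Res→J6, Res→J7, Res→TankB}.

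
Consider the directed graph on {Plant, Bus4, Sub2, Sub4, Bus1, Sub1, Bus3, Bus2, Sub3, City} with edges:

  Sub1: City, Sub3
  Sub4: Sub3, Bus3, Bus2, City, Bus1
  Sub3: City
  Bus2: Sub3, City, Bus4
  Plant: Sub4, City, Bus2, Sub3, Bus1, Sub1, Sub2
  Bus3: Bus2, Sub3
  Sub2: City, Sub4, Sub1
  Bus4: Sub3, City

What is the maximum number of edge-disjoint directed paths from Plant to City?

6

Assign every edge capacity 1; by Menger, the answer equals the max flow.
Path Plant→City (+1); total 1.
Path Plant→Sub2→City (+1); total 2.
Path Plant→Sub4→City (+1); total 3.
Path Plant→Sub1→City (+1); total 4.
Path Plant→Bus2→City (+1); total 5.
Path Plant→Sub3→City (+1); total 6.
No residual Plant→City path; max flow = 6.
Certifying cut of size 6: {Plant→Bus2, Plant→City, Plant→Sub1, Plant→Sub2, Plant→Sub3, Plant→Sub4}.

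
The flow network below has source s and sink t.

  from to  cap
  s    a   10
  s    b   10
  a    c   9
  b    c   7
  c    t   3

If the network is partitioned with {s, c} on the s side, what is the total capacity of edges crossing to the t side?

23

Edges leaving {s, c}: s→a (10), s→b (10), c→t (3).
Cut capacity = 10 + 10 + 3 = 23.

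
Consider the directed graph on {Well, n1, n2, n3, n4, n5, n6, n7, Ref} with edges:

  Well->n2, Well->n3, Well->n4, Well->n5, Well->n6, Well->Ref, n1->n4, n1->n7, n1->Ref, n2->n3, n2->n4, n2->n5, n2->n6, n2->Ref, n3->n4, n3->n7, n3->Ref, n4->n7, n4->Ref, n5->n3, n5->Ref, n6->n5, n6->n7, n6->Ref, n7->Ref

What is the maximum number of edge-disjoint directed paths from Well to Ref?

Assign every edge capacity 1; by Menger, the answer equals the max flow.
Path Well→Ref (+1); total 1.
Path Well→n2→Ref (+1); total 2.
Path Well→n3→Ref (+1); total 3.
Path Well→n4→Ref (+1); total 4.
Path Well→n5→Ref (+1); total 5.
Path Well→n6→Ref (+1); total 6.
No residual Well→Ref path; max flow = 6.
Certifying cut of size 6: {Well→Ref, Well→n2, Well→n3, Well→n4, Well→n5, Well→n6}.

6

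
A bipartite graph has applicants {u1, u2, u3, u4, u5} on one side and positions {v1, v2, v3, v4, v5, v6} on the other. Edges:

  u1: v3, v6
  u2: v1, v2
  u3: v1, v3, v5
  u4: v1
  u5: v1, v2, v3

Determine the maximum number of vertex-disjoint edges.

5

Unit-capacity flow: source→left, listed edges, right→sink; max matching = max flow.
Augmenting path u1→v3 (+1); matched 1.
Augmenting path u2→v1 (+1); matched 2.
Augmenting path u3→v5 (+1); matched 3.
Augmenting path u5→v2 (+1); matched 4.
Augmenting path u4→v1→u2→v2→u5→v3→u1→v6 (+1); matched 5.
No augmenting path remains; maximum matching = 5.
König certificate: {u1, u2, u3, u4, u5} is a vertex cover of size 5 (every listed pair touches it), so no matching can be larger.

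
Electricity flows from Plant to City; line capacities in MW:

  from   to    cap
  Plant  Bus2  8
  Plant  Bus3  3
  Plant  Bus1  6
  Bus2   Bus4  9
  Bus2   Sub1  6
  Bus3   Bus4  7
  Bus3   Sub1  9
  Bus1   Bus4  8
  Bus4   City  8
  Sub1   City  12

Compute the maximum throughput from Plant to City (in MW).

17

Augment Plant→Bus2→Bus4→City: bottleneck 8, flow now 8.
Augment Plant→Bus3→Sub1→City: bottleneck 3, flow now 11.
Augment Plant→Bus1→Bus4→Bus2→Sub1→City: bottleneck 6, flow now 17. (uses reverse residual edge)
No augmenting path remains; maximum flow = 17.
In the residual graph, reachable from Plant: {Plant}.
Min-cut edges: Plant→Bus2 (8), Plant→Bus3 (3), Plant→Bus1 (6); capacity 8 + 3 + 6 = 17.
This cut is saturated, so no flow can exceed 17.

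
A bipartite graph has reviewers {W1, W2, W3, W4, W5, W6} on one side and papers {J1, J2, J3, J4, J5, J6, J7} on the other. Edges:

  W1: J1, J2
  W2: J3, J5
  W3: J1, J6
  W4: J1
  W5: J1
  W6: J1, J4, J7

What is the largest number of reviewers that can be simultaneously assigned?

5

Unit-capacity flow: source→left, listed edges, right→sink; max matching = max flow.
Augmenting path W1→J1 (+1); matched 1.
Augmenting path W2→J3 (+1); matched 2.
Augmenting path W3→J6 (+1); matched 3.
Augmenting path W6→J4 (+1); matched 4.
Augmenting path W4→J1→W1→J2 (+1); matched 5.
No augmenting path remains; maximum matching = 5.
König certificate: {W1, W2, W3, W6, J1} is a vertex cover of size 5 (every listed pair touches it), so no matching can be larger.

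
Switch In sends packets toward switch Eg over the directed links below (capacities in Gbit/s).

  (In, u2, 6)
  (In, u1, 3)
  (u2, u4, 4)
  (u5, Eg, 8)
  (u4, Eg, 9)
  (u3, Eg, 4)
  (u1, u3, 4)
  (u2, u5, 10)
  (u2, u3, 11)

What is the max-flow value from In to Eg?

Augment In→u1→u3→Eg: bottleneck 3, flow now 3.
Augment In→u2→u3→Eg: bottleneck 1, flow now 4.
Augment In→u2→u4→Eg: bottleneck 4, flow now 8.
Augment In→u2→u5→Eg: bottleneck 1, flow now 9.
No augmenting path remains; maximum flow = 9.
In the residual graph, reachable from In: {In}.
Min-cut edges: In→u1 (3), In→u2 (6); capacity 3 + 6 = 9.
This cut is saturated, so no flow can exceed 9.

9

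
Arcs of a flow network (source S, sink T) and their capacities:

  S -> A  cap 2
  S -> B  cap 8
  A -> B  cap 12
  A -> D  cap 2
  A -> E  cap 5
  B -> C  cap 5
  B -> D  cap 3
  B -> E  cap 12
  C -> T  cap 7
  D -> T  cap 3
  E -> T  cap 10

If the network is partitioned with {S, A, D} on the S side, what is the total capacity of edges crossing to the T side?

28

Edges leaving {S, A, D}: S→B (8), A→B (12), A→E (5), D→T (3).
Cut capacity = 8 + 12 + 5 + 3 = 28.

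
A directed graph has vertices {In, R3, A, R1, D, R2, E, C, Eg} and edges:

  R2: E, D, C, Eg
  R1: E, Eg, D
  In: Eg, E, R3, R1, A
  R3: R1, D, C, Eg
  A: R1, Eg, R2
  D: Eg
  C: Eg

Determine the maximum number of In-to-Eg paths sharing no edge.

Assign every edge capacity 1; by Menger, the answer equals the max flow.
Path In→Eg (+1); total 1.
Path In→R3→Eg (+1); total 2.
Path In→A→Eg (+1); total 3.
Path In→R1→Eg (+1); total 4.
No residual In→Eg path; max flow = 4.
Certifying cut of size 4: {In→A, In→Eg, In→R1, In→R3}.

4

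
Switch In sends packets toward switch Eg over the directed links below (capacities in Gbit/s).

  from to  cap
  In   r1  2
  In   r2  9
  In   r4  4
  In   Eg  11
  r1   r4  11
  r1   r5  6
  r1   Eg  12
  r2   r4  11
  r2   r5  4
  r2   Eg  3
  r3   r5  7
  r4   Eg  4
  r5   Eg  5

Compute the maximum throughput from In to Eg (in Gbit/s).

24

Augment In→Eg: bottleneck 11, flow now 11.
Augment In→r1→Eg: bottleneck 2, flow now 13.
Augment In→r2→Eg: bottleneck 3, flow now 16.
Augment In→r4→Eg: bottleneck 4, flow now 20.
Augment In→r2→r5→Eg: bottleneck 4, flow now 24.
No augmenting path remains; maximum flow = 24.
In the residual graph, reachable from In: {In, r2, r4}.
Min-cut edges: In→r1 (2), In→Eg (11), r2→r5 (4), r2→Eg (3), r4→Eg (4); capacity 2 + 11 + 4 + 3 + 4 = 24.
This cut is saturated, so no flow can exceed 24.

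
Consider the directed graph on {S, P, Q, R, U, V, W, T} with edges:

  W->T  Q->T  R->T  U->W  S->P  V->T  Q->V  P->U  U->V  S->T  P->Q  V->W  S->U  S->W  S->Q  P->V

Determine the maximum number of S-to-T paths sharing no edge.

4

Assign every edge capacity 1; by Menger, the answer equals the max flow.
Path S→T (+1); total 1.
Path S→Q→T (+1); total 2.
Path S→W→T (+1); total 3.
Path S→P→V→T (+1); total 4.
No residual S→T path; max flow = 4.
Certifying cut of size 4: {Q→T, S→T, V→T, W→T}.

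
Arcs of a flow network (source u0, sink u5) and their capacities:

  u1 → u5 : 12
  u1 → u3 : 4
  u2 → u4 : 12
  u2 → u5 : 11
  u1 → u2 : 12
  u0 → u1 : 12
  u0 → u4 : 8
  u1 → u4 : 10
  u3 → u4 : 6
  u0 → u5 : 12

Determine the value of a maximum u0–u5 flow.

24

Augment u0→u5: bottleneck 12, flow now 12.
Augment u0→u1→u5: bottleneck 12, flow now 24.
No augmenting path remains; maximum flow = 24.
In the residual graph, reachable from u0: {u0, u4}.
Min-cut edges: u0→u1 (12), u0→u5 (12); capacity 12 + 12 = 24.
This cut is saturated, so no flow can exceed 24.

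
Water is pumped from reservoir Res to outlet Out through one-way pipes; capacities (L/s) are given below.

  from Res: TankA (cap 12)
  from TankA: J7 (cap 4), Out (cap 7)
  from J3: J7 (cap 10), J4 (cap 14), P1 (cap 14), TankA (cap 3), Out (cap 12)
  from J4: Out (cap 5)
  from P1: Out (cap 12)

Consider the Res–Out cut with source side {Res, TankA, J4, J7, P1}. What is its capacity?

Edges leaving {Res, TankA, J4, J7, P1}: TankA→Out (7), J4→Out (5), P1→Out (12).
Cut capacity = 7 + 5 + 12 = 24.

24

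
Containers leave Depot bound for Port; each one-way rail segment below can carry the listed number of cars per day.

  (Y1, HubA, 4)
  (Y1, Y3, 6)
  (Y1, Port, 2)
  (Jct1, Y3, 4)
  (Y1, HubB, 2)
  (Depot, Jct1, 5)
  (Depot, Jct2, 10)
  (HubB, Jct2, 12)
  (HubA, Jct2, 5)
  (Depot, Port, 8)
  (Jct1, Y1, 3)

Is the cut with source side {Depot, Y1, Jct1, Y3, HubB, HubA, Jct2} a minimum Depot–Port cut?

Yes — it is a minimum cut (capacity 10).

Given cut capacity: 8 + 2 = 10.
Augment Depot→Port: bottleneck 8, flow now 8.
Augment Depot→Jct1→Y1→Port: bottleneck 2, flow now 10.
No augmenting path remains; maximum flow = 10.
Cut capacity 10 equals the max flow, so it is a minimum cut.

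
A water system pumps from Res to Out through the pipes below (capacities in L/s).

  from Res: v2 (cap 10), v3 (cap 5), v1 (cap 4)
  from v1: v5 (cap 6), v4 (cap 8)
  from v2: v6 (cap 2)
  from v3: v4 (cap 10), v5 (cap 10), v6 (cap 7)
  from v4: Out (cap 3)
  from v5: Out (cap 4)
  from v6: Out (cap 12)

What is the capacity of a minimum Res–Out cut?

11

Augment Res→v1→v4→Out: bottleneck 3, flow now 3.
Augment Res→v1→v5→Out: bottleneck 1, flow now 4.
Augment Res→v2→v6→Out: bottleneck 2, flow now 6.
Augment Res→v3→v5→Out: bottleneck 3, flow now 9.
Augment Res→v3→v6→Out: bottleneck 2, flow now 11.
No augmenting path remains; maximum flow = 11.
By max-flow min-cut, the minimum cut capacity equals the max flow.
In the residual graph, reachable from Res: {Res, v2}.
Min-cut edges: Res→v1 (4), Res→v3 (5), v2→v6 (2); capacity 4 + 5 + 2 = 11.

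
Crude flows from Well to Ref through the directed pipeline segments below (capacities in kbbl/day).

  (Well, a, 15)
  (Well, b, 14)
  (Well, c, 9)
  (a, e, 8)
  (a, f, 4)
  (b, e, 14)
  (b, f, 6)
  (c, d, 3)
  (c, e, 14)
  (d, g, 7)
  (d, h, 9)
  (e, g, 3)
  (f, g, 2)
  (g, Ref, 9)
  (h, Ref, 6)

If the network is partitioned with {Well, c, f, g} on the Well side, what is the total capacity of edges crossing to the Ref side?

55

Edges leaving {Well, c, f, g}: Well→a (15), Well→b (14), c→d (3), c→e (14), g→Ref (9).
Cut capacity = 15 + 14 + 3 + 14 + 9 = 55.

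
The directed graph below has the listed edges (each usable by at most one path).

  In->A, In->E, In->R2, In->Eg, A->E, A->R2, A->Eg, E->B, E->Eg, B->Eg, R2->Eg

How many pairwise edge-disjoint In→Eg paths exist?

Assign every edge capacity 1; by Menger, the answer equals the max flow.
Path In→Eg (+1); total 1.
Path In→A→Eg (+1); total 2.
Path In→E→Eg (+1); total 3.
Path In→R2→Eg (+1); total 4.
No residual In→Eg path; max flow = 4.
Certifying cut of size 4: {In→A, In→E, In→Eg, In→R2}.

4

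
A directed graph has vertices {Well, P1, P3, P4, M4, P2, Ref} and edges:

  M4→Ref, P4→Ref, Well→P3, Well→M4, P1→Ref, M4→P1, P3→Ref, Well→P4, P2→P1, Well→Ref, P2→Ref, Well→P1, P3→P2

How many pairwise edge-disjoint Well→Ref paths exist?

Assign every edge capacity 1; by Menger, the answer equals the max flow.
Path Well→Ref (+1); total 1.
Path Well→P1→Ref (+1); total 2.
Path Well→P3→Ref (+1); total 3.
Path Well→P4→Ref (+1); total 4.
Path Well→M4→Ref (+1); total 5.
No residual Well→Ref path; max flow = 5.
Certifying cut of size 5: {Well→M4, Well→P1, Well→P3, Well→P4, Well→Ref}.

5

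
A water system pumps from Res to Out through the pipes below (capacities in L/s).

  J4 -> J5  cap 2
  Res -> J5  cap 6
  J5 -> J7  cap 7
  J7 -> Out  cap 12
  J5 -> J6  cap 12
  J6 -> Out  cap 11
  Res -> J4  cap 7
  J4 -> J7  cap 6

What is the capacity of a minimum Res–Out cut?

13

Augment Res→J4→J7→Out: bottleneck 6, flow now 6.
Augment Res→J5→J6→Out: bottleneck 6, flow now 12.
Augment Res→J4→J5→J6→Out: bottleneck 1, flow now 13.
No augmenting path remains; maximum flow = 13.
By max-flow min-cut, the minimum cut capacity equals the max flow.
In the residual graph, reachable from Res: {Res}.
Min-cut edges: Res→J4 (7), Res→J5 (6); capacity 7 + 6 = 13.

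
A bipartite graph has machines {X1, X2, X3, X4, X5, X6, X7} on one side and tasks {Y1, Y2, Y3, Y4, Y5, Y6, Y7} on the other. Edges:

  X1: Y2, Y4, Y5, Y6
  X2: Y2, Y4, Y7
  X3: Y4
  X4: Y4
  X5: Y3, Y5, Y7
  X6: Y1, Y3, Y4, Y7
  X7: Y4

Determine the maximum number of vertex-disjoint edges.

5

Unit-capacity flow: source→left, listed edges, right→sink; max matching = max flow.
Augmenting path X1→Y2 (+1); matched 1.
Augmenting path X2→Y4 (+1); matched 2.
Augmenting path X5→Y3 (+1); matched 3.
Augmenting path X6→Y1 (+1); matched 4.
Augmenting path X3→Y4→X2→Y7 (+1); matched 5.
No augmenting path remains; maximum matching = 5.
König certificate: {X1, X2, X5, X6, Y4} is a vertex cover of size 5 (every listed pair touches it), so no matching can be larger.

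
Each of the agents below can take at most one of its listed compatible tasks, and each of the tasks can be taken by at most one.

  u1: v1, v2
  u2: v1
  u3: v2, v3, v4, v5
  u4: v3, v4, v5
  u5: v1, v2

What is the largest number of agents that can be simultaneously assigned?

Unit-capacity flow: source→left, listed edges, right→sink; max matching = max flow.
Augmenting path u1→v1 (+1); matched 1.
Augmenting path u3→v2 (+1); matched 2.
Augmenting path u4→v3 (+1); matched 3.
Augmenting path u5→v2→u3→v4 (+1); matched 4.
No augmenting path remains; maximum matching = 4.
König certificate: {u3, u4, v1, v2} is a vertex cover of size 4 (every listed pair touches it), so no matching can be larger.

4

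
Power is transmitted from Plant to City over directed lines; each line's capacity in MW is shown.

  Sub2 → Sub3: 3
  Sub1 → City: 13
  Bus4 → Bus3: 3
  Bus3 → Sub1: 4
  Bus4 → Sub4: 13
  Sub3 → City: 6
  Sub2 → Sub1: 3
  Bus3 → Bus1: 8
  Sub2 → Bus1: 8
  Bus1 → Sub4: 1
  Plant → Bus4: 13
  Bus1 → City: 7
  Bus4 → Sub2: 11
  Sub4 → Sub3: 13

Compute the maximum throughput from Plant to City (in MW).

13

Augment Plant→Bus4→Sub2→Sub3→City: bottleneck 3, flow now 3.
Augment Plant→Bus4→Sub2→Sub1→City: bottleneck 3, flow now 6.
Augment Plant→Bus4→Sub2→Bus1→City: bottleneck 5, flow now 11.
Augment Plant→Bus4→Sub4→Sub3→City: bottleneck 2, flow now 13.
No augmenting path remains; maximum flow = 13.
In the residual graph, reachable from Plant: {Plant}.
Min-cut edges: Plant→Bus4 (13); capacity 13 = 13.
This cut is saturated, so no flow can exceed 13.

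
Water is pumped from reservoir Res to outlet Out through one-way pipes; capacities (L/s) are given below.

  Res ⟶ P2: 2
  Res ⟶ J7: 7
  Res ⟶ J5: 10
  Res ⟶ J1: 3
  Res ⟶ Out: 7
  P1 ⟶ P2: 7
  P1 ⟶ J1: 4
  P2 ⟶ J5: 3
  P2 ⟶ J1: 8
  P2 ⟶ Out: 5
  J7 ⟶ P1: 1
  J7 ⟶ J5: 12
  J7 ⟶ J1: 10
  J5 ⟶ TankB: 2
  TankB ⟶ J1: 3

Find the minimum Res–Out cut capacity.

10

Augment Res→Out: bottleneck 7, flow now 7.
Augment Res→P2→Out: bottleneck 2, flow now 9.
Augment Res→J7→P1→P2→Out: bottleneck 1, flow now 10.
No augmenting path remains; maximum flow = 10.
By max-flow min-cut, the minimum cut capacity equals the max flow.
In the residual graph, reachable from Res: {Res, J7, J5, TankB, J1}.
Min-cut edges: Res→P2 (2), Res→Out (7), J7→P1 (1); capacity 2 + 7 + 1 = 10.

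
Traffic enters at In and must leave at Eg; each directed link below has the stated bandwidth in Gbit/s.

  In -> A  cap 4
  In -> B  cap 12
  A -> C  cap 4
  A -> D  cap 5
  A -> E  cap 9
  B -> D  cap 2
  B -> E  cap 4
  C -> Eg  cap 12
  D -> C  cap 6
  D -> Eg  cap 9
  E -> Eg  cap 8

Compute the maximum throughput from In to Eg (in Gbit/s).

10

Augment In→A→C→Eg: bottleneck 4, flow now 4.
Augment In→B→D→Eg: bottleneck 2, flow now 6.
Augment In→B→E→Eg: bottleneck 4, flow now 10.
No augmenting path remains; maximum flow = 10.
In the residual graph, reachable from In: {In, B}.
Min-cut edges: In→A (4), B→D (2), B→E (4); capacity 4 + 2 + 4 = 10.
This cut is saturated, so no flow can exceed 10.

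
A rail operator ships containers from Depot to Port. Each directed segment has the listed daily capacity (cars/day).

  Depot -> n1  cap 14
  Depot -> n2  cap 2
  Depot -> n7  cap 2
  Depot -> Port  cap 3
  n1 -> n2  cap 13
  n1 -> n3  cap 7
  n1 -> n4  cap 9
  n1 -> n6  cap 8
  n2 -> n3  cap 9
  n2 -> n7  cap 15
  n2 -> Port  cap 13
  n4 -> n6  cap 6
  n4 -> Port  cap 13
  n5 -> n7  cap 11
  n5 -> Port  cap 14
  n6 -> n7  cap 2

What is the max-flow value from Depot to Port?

19

Augment Depot→Port: bottleneck 3, flow now 3.
Augment Depot→n2→Port: bottleneck 2, flow now 5.
Augment Depot→n1→n2→Port: bottleneck 11, flow now 16.
Augment Depot→n1→n4→Port: bottleneck 3, flow now 19.
No augmenting path remains; maximum flow = 19.
In the residual graph, reachable from Depot: {Depot, n7}.
Min-cut edges: Depot→n1 (14), Depot→n2 (2), Depot→Port (3); capacity 14 + 2 + 3 = 19.
This cut is saturated, so no flow can exceed 19.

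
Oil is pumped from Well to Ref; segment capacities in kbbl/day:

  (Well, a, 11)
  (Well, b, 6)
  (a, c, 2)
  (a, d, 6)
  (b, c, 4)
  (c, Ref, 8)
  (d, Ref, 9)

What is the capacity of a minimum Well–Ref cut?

Augment Well→a→c→Ref: bottleneck 2, flow now 2.
Augment Well→a→d→Ref: bottleneck 6, flow now 8.
Augment Well→b→c→Ref: bottleneck 4, flow now 12.
No augmenting path remains; maximum flow = 12.
By max-flow min-cut, the minimum cut capacity equals the max flow.
In the residual graph, reachable from Well: {Well, a, b}.
Min-cut edges: a→c (2), a→d (6), b→c (4); capacity 2 + 6 + 4 = 12.

12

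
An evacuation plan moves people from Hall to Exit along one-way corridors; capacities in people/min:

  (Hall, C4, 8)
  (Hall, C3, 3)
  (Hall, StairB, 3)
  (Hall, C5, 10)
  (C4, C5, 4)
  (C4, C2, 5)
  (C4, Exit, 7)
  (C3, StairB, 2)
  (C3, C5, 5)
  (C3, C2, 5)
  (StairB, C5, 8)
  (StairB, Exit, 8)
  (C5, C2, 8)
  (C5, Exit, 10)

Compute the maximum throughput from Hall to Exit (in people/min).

Augment Hall→C4→Exit: bottleneck 7, flow now 7.
Augment Hall→StairB→Exit: bottleneck 3, flow now 10.
Augment Hall→C5→Exit: bottleneck 10, flow now 20.
Augment Hall→C3→StairB→Exit: bottleneck 2, flow now 22.
No augmenting path remains; maximum flow = 22.
In the residual graph, reachable from Hall: {Hall, C4, C3, C5, C2}.
Min-cut edges: Hall→StairB (3), C4→Exit (7), C3→StairB (2), C5→Exit (10); capacity 3 + 7 + 2 + 10 = 22.
This cut is saturated, so no flow can exceed 22.

22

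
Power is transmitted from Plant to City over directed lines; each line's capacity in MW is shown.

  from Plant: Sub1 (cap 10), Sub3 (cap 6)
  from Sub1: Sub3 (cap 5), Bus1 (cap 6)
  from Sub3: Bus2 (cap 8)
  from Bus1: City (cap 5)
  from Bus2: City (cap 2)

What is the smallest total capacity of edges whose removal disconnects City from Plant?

7

Augment Plant→Sub1→Bus1→City: bottleneck 5, flow now 5.
Augment Plant→Sub3→Bus2→City: bottleneck 2, flow now 7.
No augmenting path remains; maximum flow = 7.
By max-flow min-cut, the minimum cut capacity equals the max flow.
In the residual graph, reachable from Plant: {Plant, Sub1, Sub3, Bus1, Bus2}.
Min-cut edges: Bus1→City (5), Bus2→City (2); capacity 5 + 2 = 7.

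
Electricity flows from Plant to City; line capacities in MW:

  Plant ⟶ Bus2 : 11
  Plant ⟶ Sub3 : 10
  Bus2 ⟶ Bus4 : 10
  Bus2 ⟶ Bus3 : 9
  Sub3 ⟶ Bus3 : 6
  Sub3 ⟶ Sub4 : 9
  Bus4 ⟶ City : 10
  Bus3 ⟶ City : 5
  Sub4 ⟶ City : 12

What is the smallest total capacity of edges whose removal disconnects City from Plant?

21

Augment Plant→Bus2→Bus4→City: bottleneck 10, flow now 10.
Augment Plant→Bus2→Bus3→City: bottleneck 1, flow now 11.
Augment Plant→Sub3→Bus3→City: bottleneck 4, flow now 15.
Augment Plant→Sub3→Sub4→City: bottleneck 6, flow now 21.
No augmenting path remains; maximum flow = 21.
By max-flow min-cut, the minimum cut capacity equals the max flow.
In the residual graph, reachable from Plant: {Plant}.
Min-cut edges: Plant→Bus2 (11), Plant→Sub3 (10); capacity 11 + 10 = 21.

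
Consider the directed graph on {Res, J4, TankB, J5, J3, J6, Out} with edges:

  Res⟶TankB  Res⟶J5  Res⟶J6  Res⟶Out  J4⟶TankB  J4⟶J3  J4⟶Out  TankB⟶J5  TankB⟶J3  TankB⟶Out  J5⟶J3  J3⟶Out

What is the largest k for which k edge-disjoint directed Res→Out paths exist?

3

Assign every edge capacity 1; by Menger, the answer equals the max flow.
Path Res→Out (+1); total 1.
Path Res→TankB→Out (+1); total 2.
Path Res→J5→J3→Out (+1); total 3.
No residual Res→Out path; max flow = 3.
Certifying cut of size 3: {Res→J5, Res→Out, Res→TankB}.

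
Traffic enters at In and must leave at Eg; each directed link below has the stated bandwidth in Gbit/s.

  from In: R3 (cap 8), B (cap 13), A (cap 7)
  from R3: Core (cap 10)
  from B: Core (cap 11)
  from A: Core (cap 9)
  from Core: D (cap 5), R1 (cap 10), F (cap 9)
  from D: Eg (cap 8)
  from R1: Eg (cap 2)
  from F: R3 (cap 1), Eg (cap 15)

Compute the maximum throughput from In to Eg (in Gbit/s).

Augment In→R3→Core→D→Eg: bottleneck 5, flow now 5.
Augment In→R3→Core→R1→Eg: bottleneck 2, flow now 7.
Augment In→R3→Core→F→Eg: bottleneck 1, flow now 8.
Augment In→B→Core→F→Eg: bottleneck 8, flow now 16.
No augmenting path remains; maximum flow = 16.
In the residual graph, reachable from In: {In, R3, B, A, Core, R1}.
Min-cut edges: Core→D (5), Core→F (9), R1→Eg (2); capacity 5 + 9 + 2 = 16.
This cut is saturated, so no flow can exceed 16.

16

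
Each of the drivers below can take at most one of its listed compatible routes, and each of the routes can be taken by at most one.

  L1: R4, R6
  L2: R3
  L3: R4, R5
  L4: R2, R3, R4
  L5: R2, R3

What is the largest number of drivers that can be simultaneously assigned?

Unit-capacity flow: source→left, listed edges, right→sink; max matching = max flow.
Augmenting path L1→R4 (+1); matched 1.
Augmenting path L2→R3 (+1); matched 2.
Augmenting path L3→R5 (+1); matched 3.
Augmenting path L4→R2 (+1); matched 4.
Augmenting path L5→R2→L4→R4→L1→R6 (+1); matched 5.
No augmenting path remains; maximum matching = 5.
König certificate: {L1, L2, L3, L4, L5} is a vertex cover of size 5 (every listed pair touches it), so no matching can be larger.

5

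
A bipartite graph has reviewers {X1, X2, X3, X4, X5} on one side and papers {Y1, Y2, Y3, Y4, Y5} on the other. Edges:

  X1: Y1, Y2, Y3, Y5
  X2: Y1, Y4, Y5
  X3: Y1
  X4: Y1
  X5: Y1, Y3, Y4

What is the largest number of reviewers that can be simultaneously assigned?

4

Unit-capacity flow: source→left, listed edges, right→sink; max matching = max flow.
Augmenting path X1→Y1 (+1); matched 1.
Augmenting path X2→Y4 (+1); matched 2.
Augmenting path X5→Y3 (+1); matched 3.
Augmenting path X3→Y1→X1→Y2 (+1); matched 4.
No augmenting path remains; maximum matching = 4.
König certificate: {X1, X2, X5, Y1} is a vertex cover of size 4 (every listed pair touches it), so no matching can be larger.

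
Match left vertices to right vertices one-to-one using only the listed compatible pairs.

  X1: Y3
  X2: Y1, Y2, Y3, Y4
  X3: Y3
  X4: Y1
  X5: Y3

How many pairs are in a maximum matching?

Unit-capacity flow: source→left, listed edges, right→sink; max matching = max flow.
Augmenting path X1→Y3 (+1); matched 1.
Augmenting path X2→Y1 (+1); matched 2.
Augmenting path X4→Y1→X2→Y2 (+1); matched 3.
No augmenting path remains; maximum matching = 3.
König certificate: {X2, X4, Y3} is a vertex cover of size 3 (every listed pair touches it), so no matching can be larger.

3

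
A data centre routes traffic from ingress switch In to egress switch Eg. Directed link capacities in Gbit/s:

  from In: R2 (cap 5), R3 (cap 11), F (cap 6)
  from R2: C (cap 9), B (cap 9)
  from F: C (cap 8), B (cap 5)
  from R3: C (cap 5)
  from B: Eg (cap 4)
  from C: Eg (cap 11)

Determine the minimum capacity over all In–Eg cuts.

Augment In→R2→B→Eg: bottleneck 4, flow now 4.
Augment In→R2→C→Eg: bottleneck 1, flow now 5.
Augment In→F→C→Eg: bottleneck 6, flow now 11.
Augment In→R3→C→Eg: bottleneck 4, flow now 15.
No augmenting path remains; maximum flow = 15.
By max-flow min-cut, the minimum cut capacity equals the max flow.
In the residual graph, reachable from In: {In, R2, F, R3, B, C}.
Min-cut edges: B→Eg (4), C→Eg (11); capacity 4 + 11 = 15.

15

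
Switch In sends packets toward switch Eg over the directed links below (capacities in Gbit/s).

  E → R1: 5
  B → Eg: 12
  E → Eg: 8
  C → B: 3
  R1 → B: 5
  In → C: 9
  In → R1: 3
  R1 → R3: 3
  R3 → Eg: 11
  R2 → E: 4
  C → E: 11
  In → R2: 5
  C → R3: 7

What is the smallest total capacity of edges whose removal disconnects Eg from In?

16

Augment In→R1→R3→Eg: bottleneck 3, flow now 3.
Augment In→R2→E→Eg: bottleneck 4, flow now 7.
Augment In→C→R3→Eg: bottleneck 7, flow now 14.
Augment In→C→B→Eg: bottleneck 2, flow now 16.
No augmenting path remains; maximum flow = 16.
By max-flow min-cut, the minimum cut capacity equals the max flow.
In the residual graph, reachable from In: {In, R2}.
Min-cut edges: In→R1 (3), In→C (9), R2→E (4); capacity 3 + 9 + 4 = 16.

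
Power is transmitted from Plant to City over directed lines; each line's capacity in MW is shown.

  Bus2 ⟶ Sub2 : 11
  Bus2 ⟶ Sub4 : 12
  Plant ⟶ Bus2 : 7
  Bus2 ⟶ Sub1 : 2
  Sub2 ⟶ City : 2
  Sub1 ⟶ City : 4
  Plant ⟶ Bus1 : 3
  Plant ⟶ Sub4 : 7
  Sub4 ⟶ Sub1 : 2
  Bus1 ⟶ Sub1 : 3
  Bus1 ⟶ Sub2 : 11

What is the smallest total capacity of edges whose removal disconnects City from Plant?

6

Augment Plant→Bus1→Sub1→City: bottleneck 3, flow now 3.
Augment Plant→Bus2→Sub1→City: bottleneck 1, flow now 4.
Augment Plant→Bus2→Sub2→City: bottleneck 2, flow now 6.
No augmenting path remains; maximum flow = 6.
By max-flow min-cut, the minimum cut capacity equals the max flow.
In the residual graph, reachable from Plant: {Plant, Bus1, Bus2, Sub4, Sub1, Sub2}.
Min-cut edges: Sub1→City (4), Sub2→City (2); capacity 4 + 2 = 6.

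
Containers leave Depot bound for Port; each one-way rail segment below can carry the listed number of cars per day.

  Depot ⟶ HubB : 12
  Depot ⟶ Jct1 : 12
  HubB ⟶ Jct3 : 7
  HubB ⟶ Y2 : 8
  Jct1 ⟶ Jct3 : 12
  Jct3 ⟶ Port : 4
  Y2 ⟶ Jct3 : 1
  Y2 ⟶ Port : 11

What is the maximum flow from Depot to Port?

12

Augment Depot→HubB→Jct3→Port: bottleneck 4, flow now 4.
Augment Depot→HubB→Y2→Port: bottleneck 8, flow now 12.
No augmenting path remains; maximum flow = 12.
In the residual graph, reachable from Depot: {Depot, HubB, Jct1, Jct3}.
Min-cut edges: HubB→Y2 (8), Jct3→Port (4); capacity 8 + 4 = 12.
This cut is saturated, so no flow can exceed 12.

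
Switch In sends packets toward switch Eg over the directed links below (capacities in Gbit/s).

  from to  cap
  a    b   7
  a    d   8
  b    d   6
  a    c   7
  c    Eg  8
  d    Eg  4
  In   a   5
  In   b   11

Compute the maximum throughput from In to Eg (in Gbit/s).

9

Augment In→a→c→Eg: bottleneck 5, flow now 5.
Augment In→b→d→Eg: bottleneck 4, flow now 9.
No augmenting path remains; maximum flow = 9.
In the residual graph, reachable from In: {In, b, d}.
Min-cut edges: In→a (5), d→Eg (4); capacity 5 + 4 = 9.
This cut is saturated, so no flow can exceed 9.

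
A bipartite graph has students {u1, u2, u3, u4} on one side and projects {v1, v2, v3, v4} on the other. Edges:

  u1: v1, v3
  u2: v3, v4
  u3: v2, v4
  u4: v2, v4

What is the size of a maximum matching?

Unit-capacity flow: source→left, listed edges, right→sink; max matching = max flow.
Augmenting path u1→v1 (+1); matched 1.
Augmenting path u2→v3 (+1); matched 2.
Augmenting path u3→v2 (+1); matched 3.
Augmenting path u4→v4 (+1); matched 4.
No augmenting path remains; maximum matching = 4.
König certificate: {u1, u2, u3, u4} is a vertex cover of size 4 (every listed pair touches it), so no matching can be larger.

4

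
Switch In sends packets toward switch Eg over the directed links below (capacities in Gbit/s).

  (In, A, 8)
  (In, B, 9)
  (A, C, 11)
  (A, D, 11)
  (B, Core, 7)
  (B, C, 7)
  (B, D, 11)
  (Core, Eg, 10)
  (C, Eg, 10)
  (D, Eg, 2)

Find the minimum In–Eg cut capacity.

17

Augment In→A→C→Eg: bottleneck 8, flow now 8.
Augment In→B→Core→Eg: bottleneck 7, flow now 15.
Augment In→B→C→Eg: bottleneck 2, flow now 17.
No augmenting path remains; maximum flow = 17.
By max-flow min-cut, the minimum cut capacity equals the max flow.
In the residual graph, reachable from In: {In}.
Min-cut edges: In→A (8), In→B (9); capacity 8 + 9 = 17.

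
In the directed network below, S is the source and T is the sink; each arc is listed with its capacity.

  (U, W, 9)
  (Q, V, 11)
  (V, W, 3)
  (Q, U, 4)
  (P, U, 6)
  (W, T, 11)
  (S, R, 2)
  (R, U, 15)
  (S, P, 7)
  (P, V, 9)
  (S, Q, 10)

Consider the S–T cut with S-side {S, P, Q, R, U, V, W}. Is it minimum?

Given cut capacity: 11 = 11.
Augment S→P→U→W→T: bottleneck 6, flow now 6.
Augment S→P→V→W→T: bottleneck 1, flow now 7.
Augment S→Q→U→W→T: bottleneck 3, flow now 10.
Augment S→Q→V→W→T: bottleneck 1, flow now 11.
No augmenting path remains; maximum flow = 11.
Cut capacity 11 equals the max flow, so it is a minimum cut.

Yes — it is a minimum cut (capacity 11).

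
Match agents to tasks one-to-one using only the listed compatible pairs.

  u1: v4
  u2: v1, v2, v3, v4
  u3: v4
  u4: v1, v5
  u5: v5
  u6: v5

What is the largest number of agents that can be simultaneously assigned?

Unit-capacity flow: source→left, listed edges, right→sink; max matching = max flow.
Augmenting path u1→v4 (+1); matched 1.
Augmenting path u2→v1 (+1); matched 2.
Augmenting path u4→v5 (+1); matched 3.
Augmenting path u5→v5→u4→v1→u2→v2 (+1); matched 4.
No augmenting path remains; maximum matching = 4.
König certificate: {u2, u4, v4, v5} is a vertex cover of size 4 (every listed pair touches it), so no matching can be larger.

4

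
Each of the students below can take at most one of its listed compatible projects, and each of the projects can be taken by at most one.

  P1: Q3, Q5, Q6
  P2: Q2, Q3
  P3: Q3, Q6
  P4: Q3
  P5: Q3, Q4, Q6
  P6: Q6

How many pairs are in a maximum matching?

Unit-capacity flow: source→left, listed edges, right→sink; max matching = max flow.
Augmenting path P1→Q3 (+1); matched 1.
Augmenting path P2→Q2 (+1); matched 2.
Augmenting path P3→Q6 (+1); matched 3.
Augmenting path P5→Q4 (+1); matched 4.
Augmenting path P4→Q3→P1→Q5 (+1); matched 5.
No augmenting path remains; maximum matching = 5.
König certificate: {P1, P2, P5, Q3, Q6} is a vertex cover of size 5 (every listed pair touches it), so no matching can be larger.

5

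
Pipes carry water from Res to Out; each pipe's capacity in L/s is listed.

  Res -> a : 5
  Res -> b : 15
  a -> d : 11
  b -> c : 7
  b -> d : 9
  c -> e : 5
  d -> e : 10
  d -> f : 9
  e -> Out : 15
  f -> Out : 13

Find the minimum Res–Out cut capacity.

Augment Res→a→d→e→Out: bottleneck 5, flow now 5.
Augment Res→b→c→e→Out: bottleneck 5, flow now 10.
Augment Res→b→d→e→Out: bottleneck 5, flow now 15.
Augment Res→b→d→f→Out: bottleneck 4, flow now 19.
No augmenting path remains; maximum flow = 19.
By max-flow min-cut, the minimum cut capacity equals the max flow.
In the residual graph, reachable from Res: {Res, b, c}.
Min-cut edges: Res→a (5), b→d (9), c→e (5); capacity 5 + 9 + 5 = 19.

19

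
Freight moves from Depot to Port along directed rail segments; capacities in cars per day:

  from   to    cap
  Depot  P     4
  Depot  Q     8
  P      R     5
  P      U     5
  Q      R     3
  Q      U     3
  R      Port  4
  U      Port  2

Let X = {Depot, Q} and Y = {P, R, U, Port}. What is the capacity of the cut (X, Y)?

10

Edges leaving {Depot, Q}: Depot→P (4), Q→R (3), Q→U (3).
Cut capacity = 4 + 3 + 3 = 10.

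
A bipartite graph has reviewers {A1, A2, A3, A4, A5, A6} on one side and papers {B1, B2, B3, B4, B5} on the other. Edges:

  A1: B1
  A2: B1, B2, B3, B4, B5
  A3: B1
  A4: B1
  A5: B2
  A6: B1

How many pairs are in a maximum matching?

Unit-capacity flow: source→left, listed edges, right→sink; max matching = max flow.
Augmenting path A1→B1 (+1); matched 1.
Augmenting path A2→B2 (+1); matched 2.
Augmenting path A5→B2→A2→B3 (+1); matched 3.
No augmenting path remains; maximum matching = 3.
König certificate: {A2, A5, B1} is a vertex cover of size 3 (every listed pair touches it), so no matching can be larger.

3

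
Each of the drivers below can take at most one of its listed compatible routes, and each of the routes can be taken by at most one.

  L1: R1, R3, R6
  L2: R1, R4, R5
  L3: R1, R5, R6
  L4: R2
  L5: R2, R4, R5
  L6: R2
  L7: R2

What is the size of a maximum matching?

Unit-capacity flow: source→left, listed edges, right→sink; max matching = max flow.
Augmenting path L1→R1 (+1); matched 1.
Augmenting path L2→R4 (+1); matched 2.
Augmenting path L3→R5 (+1); matched 3.
Augmenting path L4→R2 (+1); matched 4.
Augmenting path L5→R5→L3→R6 (+1); matched 5.
No augmenting path remains; maximum matching = 5.
König certificate: {L1, L2, L3, L5, R2} is a vertex cover of size 5 (every listed pair touches it), so no matching can be larger.

5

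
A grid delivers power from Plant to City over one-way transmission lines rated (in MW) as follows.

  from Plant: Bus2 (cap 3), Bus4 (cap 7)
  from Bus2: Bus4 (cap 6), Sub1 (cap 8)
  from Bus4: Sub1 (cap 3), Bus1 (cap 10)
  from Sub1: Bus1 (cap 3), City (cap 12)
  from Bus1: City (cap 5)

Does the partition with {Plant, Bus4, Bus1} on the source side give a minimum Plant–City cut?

Given cut capacity: 3 + 3 + 5 = 11.
Augment Plant→Bus2→Sub1→City: bottleneck 3, flow now 3.
Augment Plant→Bus4→Sub1→City: bottleneck 3, flow now 6.
Augment Plant→Bus4→Bus1→City: bottleneck 4, flow now 10.
No augmenting path remains; maximum flow = 10.
In the residual graph, reachable from Plant: {Plant}.
Min-cut edges: Plant→Bus2 (3), Plant→Bus4 (7); capacity 3 + 7 = 10.
Cut capacity 11 exceeds the max flow 10, so it is not minimum.

No — its capacity is 11, but the minimum cut has capacity 10.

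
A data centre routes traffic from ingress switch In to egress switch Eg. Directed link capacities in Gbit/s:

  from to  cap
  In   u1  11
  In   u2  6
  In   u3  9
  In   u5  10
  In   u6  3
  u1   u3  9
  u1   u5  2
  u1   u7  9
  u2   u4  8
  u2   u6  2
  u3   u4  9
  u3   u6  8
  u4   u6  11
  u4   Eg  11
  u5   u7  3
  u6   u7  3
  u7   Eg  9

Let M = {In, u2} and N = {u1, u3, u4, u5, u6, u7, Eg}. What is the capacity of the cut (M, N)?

Edges leaving {In, u2}: In→u1 (11), In→u3 (9), In→u5 (10), In→u6 (3), u2→u4 (8), u2→u6 (2).
Cut capacity = 11 + 9 + 10 + 3 + 8 + 2 = 43.

43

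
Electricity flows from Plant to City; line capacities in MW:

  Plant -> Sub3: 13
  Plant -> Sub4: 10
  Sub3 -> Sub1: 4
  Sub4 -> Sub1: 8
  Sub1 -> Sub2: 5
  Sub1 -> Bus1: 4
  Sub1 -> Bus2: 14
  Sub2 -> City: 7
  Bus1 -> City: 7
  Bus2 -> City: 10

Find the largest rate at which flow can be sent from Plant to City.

Augment Plant→Sub3→Sub1→Sub2→City: bottleneck 4, flow now 4.
Augment Plant→Sub4→Sub1→Sub2→City: bottleneck 1, flow now 5.
Augment Plant→Sub4→Sub1→Bus1→City: bottleneck 4, flow now 9.
Augment Plant→Sub4→Sub1→Bus2→City: bottleneck 3, flow now 12.
No augmenting path remains; maximum flow = 12.
In the residual graph, reachable from Plant: {Plant, Sub3, Sub4}.
Min-cut edges: Sub3→Sub1 (4), Sub4→Sub1 (8); capacity 4 + 8 = 12.
This cut is saturated, so no flow can exceed 12.

12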